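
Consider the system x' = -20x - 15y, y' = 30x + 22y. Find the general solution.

x(t) = -2C_1e^(t)sin(3t) + C_1e^(t)cos(3t) + C_2e^(t)sin(3t) + 2C_2e^(t)cos(3t), y(t) = 3C_1e^(t)sin(3t) - C_1e^(t)cos(3t) - C_2e^(t)sin(3t) - 3C_2e^(t)cos(3t)

Coefficient matrix A = [[-20, -15], [30, 22]].
Characteristic polynomial det(A - λI) = λ^2 - 2λ + 10 = 0.
Eigenvalues λ = 1 ± 3i (complex conjugate pair).
For λ=1+3i: an eigenvector is (1,-1) - i(-2,3) = (1 + 2i, -1 - 3i).
A real fundamental pair from Re and Im of e^((1+3i)t)v: X_1 = e^(t)(cos(3t)·(1,-1) + sin(3t)·(-2,3)), X_2 = e^(t)(sin(3t)·(1,-1) - cos(3t)·(-2,3)).
General solution: C_1X_1 + C_2X_2.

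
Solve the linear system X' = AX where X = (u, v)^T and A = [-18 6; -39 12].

u(t) = -c_1e^(-3t)sin(3t) - c_1e^(-3t)cos(3t) - c_2e^(-3t)sin(3t) + c_2e^(-3t)cos(3t), v(t) = -2c_1e^(-3t)sin(3t) - 3c_1e^(-3t)cos(3t) - 3c_2e^(-3t)sin(3t) + 2c_2e^(-3t)cos(3t)

Coefficient matrix A = [[-18, 6], [-39, 12]].
Characteristic polynomial det(A - λI) = λ^2 + 6λ + 18 = 0.
Eigenvalues λ = -3 ± 3i (complex conjugate pair).
For λ=-3+3i: an eigenvector is (-1,-3) - i(-1,-2) = (-1 + i, -3 + 2i).
A real fundamental pair from Re and Im of e^((-3+3i)t)v: X_1 = e^(-3t)(cos(3t)·(-1,-3) + sin(3t)·(-1,-2)), X_2 = e^(-3t)(sin(3t)·(-1,-3) - cos(3t)·(-1,-2)).
General solution: c_1X_1 + c_2X_2.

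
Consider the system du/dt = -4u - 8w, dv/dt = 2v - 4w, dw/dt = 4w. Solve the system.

Coefficient matrix A = [[-4, 0, -8], [0, 2, -4], [0, 0, 4]].
det(A - λI) = 0 gives eigenvalues λ = -4, 2, 4.
For λ=-4: eigenvector (1,0,0).
For λ=2: eigenvector (0,1,0).
For λ=4: eigenvector (-1,-2,1).
General solution: C_1e^(-4t)(1,0,0) + C_2e^(2t)(0,1,0) + C_3e^(4t)(-1,-2,1).

u(t) = C_1e^(-4t) - C_3e^(4t), v(t) = C_2e^(2t) - 2C_3e^(4t), w(t) = C_3e^(4t)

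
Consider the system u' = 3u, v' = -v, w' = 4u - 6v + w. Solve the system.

u(t) = C_1e^(3t), v(t) = C_2e^(-t), w(t) = 2C_1e^(3t) + 3C_2e^(-t) + C_3e^(t)

Coefficient matrix A = [[3, 0, 0], [0, -1, 0], [4, -6, 1]].
det(A - λI) = 0 gives eigenvalues λ = 3, -1, 1.
For λ=3: eigenvector (1,0,2).
For λ=-1: eigenvector (0,1,3).
For λ=1: eigenvector (0,0,1).
General solution: C_1e^(3t)(1,0,2) + C_2e^(-t)(0,1,3) + C_3e^(t)(0,0,1).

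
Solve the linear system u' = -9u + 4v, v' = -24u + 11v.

Coefficient matrix A = [[-9, 4], [-24, 11]].
Characteristic polynomial det(A - λI) = λ^2 - 2λ - 3 = 0.
Eigenvalues λ = 3, -1.
For λ=3: (A-λI) row 1 is [-12, 4], so an eigenvector is (-1, -3).
For λ=-1: (A-λI) row 1 is [-8, 4], so an eigenvector is (-1, -2).
General solution: C_1e^(3t)(-1,-3) + C_2e^(-t)(-1,-2).

u(t) = -C_1e^(3t) - C_2e^(-t), v(t) = -3C_1e^(3t) - 2C_2e^(-t)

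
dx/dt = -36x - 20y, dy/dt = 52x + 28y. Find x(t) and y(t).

Coefficient matrix A = [[-36, -20], [52, 28]].
Characteristic polynomial det(A - λI) = λ^2 + 8λ + 32 = 0.
Eigenvalues λ = -4 ± 4i (complex conjugate pair).
For λ=-4+4i: an eigenvector is (-1,2) - i(-2,3) = (-1 + 2i, 2 - 3i).
A real fundamental pair from Re and Im of e^((-4+4i)t)v: X_1 = e^(-4t)(cos(4t)·(-1,2) + sin(4t)·(-2,3)), X_2 = e^(-4t)(sin(4t)·(-1,2) - cos(4t)·(-2,3)).
General solution: K_1X_1 + K_2X_2.

x(t) = -2K_1e^(-4t)sin(4t) - K_1e^(-4t)cos(4t) - K_2e^(-4t)sin(4t) + 2K_2e^(-4t)cos(4t), y(t) = 3K_1e^(-4t)sin(4t) + 2K_1e^(-4t)cos(4t) + 2K_2e^(-4t)sin(4t) - 3K_2e^(-4t)cos(4t)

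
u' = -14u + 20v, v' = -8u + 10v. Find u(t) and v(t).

u(t) = K_1e^(-2t)sin(4t) - 2K_1e^(-2t)cos(4t) - 2K_2e^(-2t)sin(4t) - K_2e^(-2t)cos(4t), v(t) = K_1e^(-2t)sin(4t) - K_1e^(-2t)cos(4t) - K_2e^(-2t)sin(4t) - K_2e^(-2t)cos(4t)

Coefficient matrix A = [[-14, 20], [-8, 10]].
Characteristic polynomial det(A - λI) = λ^2 + 4λ + 20 = 0.
Eigenvalues λ = -2 ± 4i (complex conjugate pair).
For λ=-2+4i: an eigenvector is (-2,-1) - i(1,1) = (-2 - i, -1 - i).
A real fundamental pair from Re and Im of e^((-2+4i)t)v: X_1 = e^(-2t)(cos(4t)·(-2,-1) + sin(4t)·(1,1)), X_2 = e^(-2t)(sin(4t)·(-2,-1) - cos(4t)·(1,1)).
General solution: K_1X_1 + K_2X_2.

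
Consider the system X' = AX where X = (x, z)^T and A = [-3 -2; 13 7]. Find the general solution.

x(t) = K_1e^(2t)sin(t) + K_1e^(2t)cos(t) + K_2e^(2t)sin(t) - K_2e^(2t)cos(t), z(t) = -2K_1e^(2t)sin(t) - 3K_1e^(2t)cos(t) - 3K_2e^(2t)sin(t) + 2K_2e^(2t)cos(t)

Coefficient matrix A = [[-3, -2], [13, 7]].
Characteristic polynomial det(A - λI) = λ^2 - 4λ + 5 = 0.
Eigenvalues λ = 2 ± i (complex conjugate pair).
For λ=2+i: an eigenvector is (1,-3) - i(1,-2) = (1 - i, -3 + 2i).
A real fundamental pair from Re and Im of e^((2+i)t)v: X_1 = e^(2t)(cos(t)·(1,-3) + sin(t)·(1,-2)), X_2 = e^(2t)(sin(t)·(1,-3) - cos(t)·(1,-2)).
General solution: K_1X_1 + K_2X_2.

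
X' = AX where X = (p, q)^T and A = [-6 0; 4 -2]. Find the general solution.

Coefficient matrix A = [[-6, 0], [4, -2]].
Characteristic polynomial det(A - λI) = λ^2 + 8λ + 12 = 0.
Eigenvalues λ = -6, -2.
For λ=-6: (A-λI) row 2 is [4, 4], so an eigenvector is (-1, 1).
For λ=-2: (A-λI) row 1 is [-4, 0], so an eigenvector is (0, 1).
General solution: C_1e^(-6t)(-1,1) + C_2e^(-2t)(0,1).

p(t) = -C_1e^(-6t), q(t) = C_1e^(-6t) + C_2e^(-2t)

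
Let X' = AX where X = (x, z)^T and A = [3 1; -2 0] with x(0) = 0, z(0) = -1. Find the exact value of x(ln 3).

A = [[3,1],[-2,0]]; eigenvalues λ = 1, 2.
Eigenvectors: (-1,2) for λ=1, (1,-1) for λ=2.
From the initial condition, c_1 = -1, c_2 = -1.
x(ln 3) = (-1)(3^1)(-1) + (-1)(3^2)(1) = -6.

-6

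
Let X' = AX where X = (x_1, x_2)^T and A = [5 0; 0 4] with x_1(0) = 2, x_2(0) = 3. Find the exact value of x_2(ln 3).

243

A = [[5,0],[0,4]]; eigenvalues λ = 4, 5.
Eigenvectors: (0,-1) for λ=4, (1,0) for λ=5.
From the initial condition, c_1 = -3, c_2 = 2.
x_2(ln 3) = (-3)(3^4)(-1) + (2)(3^5)(0) = 243.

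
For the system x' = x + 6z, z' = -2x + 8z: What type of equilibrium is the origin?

unstable node

A = [[1,6],[-2,8]]; det(A-λI) = λ^2 - 9λ + 20.
λ = 5, 4: both positive.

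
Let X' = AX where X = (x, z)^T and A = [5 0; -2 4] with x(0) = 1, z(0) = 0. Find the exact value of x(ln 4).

A = [[5,0],[-2,4]]; eigenvalues λ = 4, 5.
Eigenvectors: (0,-1) for λ=4, (-1,2) for λ=5.
From the initial condition, c_1 = -2, c_2 = -1.
x(ln 4) = (-2)(4^4)(0) + (-1)(4^5)(-1) = 1024.

1024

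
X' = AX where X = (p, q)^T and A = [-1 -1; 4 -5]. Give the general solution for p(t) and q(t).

p(t) = c_1e^(-3t) + c_2te^(-3t) + c_2e^(-3t), q(t) = 2c_1e^(-3t) + 2c_2te^(-3t) + c_2e^(-3t)

Coefficient matrix A = [[-1, -1], [4, -5]].
Characteristic polynomial det(A - λI) = λ^2 + 6λ + 9 = 0.
Single eigenvalue λ = -3 with algebraic multiplicity 2.
Eigenvector v = (1,2); generalized eigenvector w with (A-λI)w=v is (1,1).
General solution: e^(-3t)[c_1·v + c_2·(t·v + w)].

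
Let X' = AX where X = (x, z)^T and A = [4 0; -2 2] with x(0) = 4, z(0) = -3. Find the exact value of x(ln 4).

1024

A = [[4,0],[-2,2]]; eigenvalues λ = 2, 4.
Eigenvectors: (0,1) for λ=2, (-1,1) for λ=4.
From the initial condition, c_1 = 1, c_2 = -4.
x(ln 4) = (1)(4^2)(0) + (-4)(4^4)(-1) = 1024.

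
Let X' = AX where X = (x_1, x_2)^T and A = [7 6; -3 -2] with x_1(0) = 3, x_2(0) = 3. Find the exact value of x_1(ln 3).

945

A = [[7,6],[-3,-2]]; eigenvalues λ = 4, 1.
Eigenvectors: (-2,1) for λ=4, (-1,1) for λ=1.
From the initial condition, c_1 = -6, c_2 = 9.
x_1(ln 3) = (-6)(3^4)(-2) + (9)(3^1)(-1) = 945.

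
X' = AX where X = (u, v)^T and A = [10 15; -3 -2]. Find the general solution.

u(t) = -2C_1e^(4t)sin(3t) - C_1e^(4t)cos(3t) - C_2e^(4t)sin(3t) + 2C_2e^(4t)cos(3t), v(t) = C_1e^(4t)sin(3t) - C_2e^(4t)cos(3t)

Coefficient matrix A = [[10, 15], [-3, -2]].
Characteristic polynomial det(A - λI) = λ^2 - 8λ + 25 = 0.
Eigenvalues λ = 4 ± 3i (complex conjugate pair).
For λ=4+3i: an eigenvector is (-1,0) - i(-2,1) = (-1 + 2i, 0 - i).
A real fundamental pair from Re and Im of e^((4+3i)t)v: X_1 = e^(4t)(cos(3t)·(-1,0) + sin(3t)·(-2,1)), X_2 = e^(4t)(sin(3t)·(-1,0) - cos(3t)·(-2,1)).
General solution: C_1X_1 + C_2X_2.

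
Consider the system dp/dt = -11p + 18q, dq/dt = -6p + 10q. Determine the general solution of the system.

p(t) = -2K_1e^(-2t) + 3K_2e^(t), q(t) = -K_1e^(-2t) + 2K_2e^(t)

Coefficient matrix A = [[-11, 18], [-6, 10]].
Characteristic polynomial det(A - λI) = λ^2 + λ - 2 = 0.
Eigenvalues λ = -2, 1.
For λ=-2: (A-λI) row 1 is [-9, 18], so an eigenvector is (-2, -1).
For λ=1: (A-λI) row 1 is [-12, 18], so an eigenvector is (3, 2).
General solution: K_1e^(-2t)(-2,-1) + K_2e^(t)(3,2).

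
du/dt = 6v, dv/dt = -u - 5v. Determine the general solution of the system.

Coefficient matrix A = [[0, 6], [-1, -5]].
Characteristic polynomial det(A - λI) = λ^2 + 5λ + 6 = 0.
Eigenvalues λ = -3, -2.
For λ=-3: (A-λI) row 1 is [3, 6], so an eigenvector is (-2, 1).
For λ=-2: (A-λI) row 1 is [2, 6], so an eigenvector is (3, -1).
General solution: c_1e^(-3t)(-2,1) + c_2e^(-2t)(3,-1).

u(t) = -2c_1e^(-3t) + 3c_2e^(-2t), v(t) = c_1e^(-3t) - c_2e^(-2t)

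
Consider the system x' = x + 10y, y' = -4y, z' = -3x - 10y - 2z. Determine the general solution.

Coefficient matrix A = [[1, 10, 0], [0, -4, 0], [-3, -10, -2]].
det(A - λI) = 0 gives eigenvalues λ = -2, -4, 1.
For λ=-2: eigenvector (0,0,1).
For λ=-4: eigenvector (-2,1,2).
For λ=1: eigenvector (1,0,-1).
General solution: C_1e^(-2t)(0,0,1) + C_2e^(-4t)(-2,1,2) + C_3e^(t)(1,0,-1).

x(t) = -2C_2e^(-4t) + C_3e^(t), y(t) = C_2e^(-4t), z(t) = C_1e^(-2t) + 2C_2e^(-4t) - C_3e^(t)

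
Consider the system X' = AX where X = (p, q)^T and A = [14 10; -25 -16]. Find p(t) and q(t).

Coefficient matrix A = [[14, 10], [-25, -16]].
Characteristic polynomial det(A - λI) = λ^2 + 2λ + 26 = 0.
Eigenvalues λ = -1 ± 5i (complex conjugate pair).
For λ=-1+5i: an eigenvector is (1,-2) - i(-1,1) = (1 + i, -2 - i).
A real fundamental pair from Re and Im of e^((-1+5i)t)v: X_1 = e^(-t)(cos(5t)·(1,-2) + sin(5t)·(-1,1)), X_2 = e^(-t)(sin(5t)·(1,-2) - cos(5t)·(-1,1)).
General solution: K_1X_1 + K_2X_2.

p(t) = -K_1e^(-t)sin(5t) + K_1e^(-t)cos(5t) + K_2e^(-t)sin(5t) + K_2e^(-t)cos(5t), q(t) = K_1e^(-t)sin(5t) - 2K_1e^(-t)cos(5t) - 2K_2e^(-t)sin(5t) - K_2e^(-t)cos(5t)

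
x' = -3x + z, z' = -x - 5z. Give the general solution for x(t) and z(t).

Coefficient matrix A = [[-3, 1], [-1, -5]].
Characteristic polynomial det(A - λI) = λ^2 + 8λ + 16 = 0.
Single eigenvalue λ = -4 with algebraic multiplicity 2.
Eigenvector v = (-1,1); generalized eigenvector w with (A-λI)w=v is (2,-3).
General solution: e^(-4t)[C_1·v + C_2·(t·v + w)].

x(t) = -C_1e^(-4t) - C_2te^(-4t) + 2C_2e^(-4t), z(t) = C_1e^(-4t) + C_2te^(-4t) - 3C_2e^(-4t)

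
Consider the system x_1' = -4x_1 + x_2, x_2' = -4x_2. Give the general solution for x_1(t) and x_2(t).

Coefficient matrix A = [[-4, 1], [0, -4]].
Characteristic polynomial det(A - λI) = λ^2 + 8λ + 16 = 0.
Single eigenvalue λ = -4 with algebraic multiplicity 2.
Eigenvector v = (-1,0); generalized eigenvector w with (A-λI)w=v is (1,-1).
General solution: e^(-4t)[c_1·v + c_2·(t·v + w)].

x_1(t) = -c_1e^(-4t) - c_2te^(-4t) + c_2e^(-4t), x_2(t) = -c_2e^(-4t)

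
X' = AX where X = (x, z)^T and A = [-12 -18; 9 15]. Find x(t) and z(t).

x(t) = -2c_1e^(-3t) - c_2e^(6t), z(t) = c_1e^(-3t) + c_2e^(6t)

Coefficient matrix A = [[-12, -18], [9, 15]].
Characteristic polynomial det(A - λI) = λ^2 - 3λ - 18 = 0.
Eigenvalues λ = -3, 6.
For λ=-3: (A-λI) row 1 is [-9, -18], so an eigenvector is (-2, 1).
For λ=6: (A-λI) row 1 is [-18, -18], so an eigenvector is (-1, 1).
General solution: c_1e^(-3t)(-2,1) + c_2e^(6t)(-1,1).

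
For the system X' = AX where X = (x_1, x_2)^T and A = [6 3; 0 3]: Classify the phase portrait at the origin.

unstable node

A = [[6,3],[0,3]]; det(A-λI) = λ^2 - 9λ + 18.
λ = 3, 6: both positive.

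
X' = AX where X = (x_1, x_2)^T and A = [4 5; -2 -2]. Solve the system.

Coefficient matrix A = [[4, 5], [-2, -2]].
Characteristic polynomial det(A - λI) = λ^2 - 2λ + 2 = 0.
Eigenvalues λ = 1 ± i (complex conjugate pair).
For λ=1+i: an eigenvector is (2,-1) - i(1,-1) = (2 - i, -1 + i).
A real fundamental pair from Re and Im of e^((1+i)t)v: X_1 = e^(t)(cos(t)·(2,-1) + sin(t)·(1,-1)), X_2 = e^(t)(sin(t)·(2,-1) - cos(t)·(1,-1)).
General solution: K_1X_1 + K_2X_2.

x_1(t) = K_1e^(t)sin(t) + 2K_1e^(t)cos(t) + 2K_2e^(t)sin(t) - K_2e^(t)cos(t), x_2(t) = -K_1e^(t)sin(t) - K_1e^(t)cos(t) - K_2e^(t)sin(t) + K_2e^(t)cos(t)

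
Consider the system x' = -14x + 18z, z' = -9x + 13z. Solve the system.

x(t) = -2c_1e^(-5t) + c_2e^(4t), z(t) = -c_1e^(-5t) + c_2e^(4t)

Coefficient matrix A = [[-14, 18], [-9, 13]].
Characteristic polynomial det(A - λI) = λ^2 + λ - 20 = 0.
Eigenvalues λ = -5, 4.
For λ=-5: (A-λI) row 1 is [-9, 18], so an eigenvector is (-2, -1).
For λ=4: (A-λI) row 1 is [-18, 18], so an eigenvector is (1, 1).
General solution: c_1e^(-5t)(-2,-1) + c_2e^(4t)(1,1).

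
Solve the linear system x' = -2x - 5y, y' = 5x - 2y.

x(t) = C_1e^(-2t)sin(5t) - C_2e^(-2t)cos(5t), y(t) = -C_1e^(-2t)cos(5t) - C_2e^(-2t)sin(5t)

Coefficient matrix A = [[-2, -5], [5, -2]].
Characteristic polynomial det(A - λI) = λ^2 + 4λ + 29 = 0.
Eigenvalues λ = -2 ± 5i (complex conjugate pair).
For λ=-2+5i: an eigenvector is (0,-1) - i(1,0) = (0 - i, -1).
A real fundamental pair from Re and Im of e^((-2+5i)t)v: X_1 = e^(-2t)(cos(5t)·(0,-1) + sin(5t)·(1,0)), X_2 = e^(-2t)(sin(5t)·(0,-1) - cos(5t)·(1,0)).
General solution: C_1X_1 + C_2X_2.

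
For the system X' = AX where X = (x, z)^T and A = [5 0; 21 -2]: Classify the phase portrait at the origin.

saddle

A = [[5,0],[21,-2]]; det(A-λI) = λ^2 - 3λ - 10.
λ = 5, -2: opposite signs.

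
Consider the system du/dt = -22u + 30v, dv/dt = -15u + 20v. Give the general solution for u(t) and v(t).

u(t) = -K_1e^(-t)sin(3t) + 3K_1e^(-t)cos(3t) + 3K_2e^(-t)sin(3t) + K_2e^(-t)cos(3t), v(t) = -K_1e^(-t)sin(3t) + 2K_1e^(-t)cos(3t) + 2K_2e^(-t)sin(3t) + K_2e^(-t)cos(3t)

Coefficient matrix A = [[-22, 30], [-15, 20]].
Characteristic polynomial det(A - λI) = λ^2 + 2λ + 10 = 0.
Eigenvalues λ = -1 ± 3i (complex conjugate pair).
For λ=-1+3i: an eigenvector is (3,2) - i(-1,-1) = (3 + i, 2 + i).
A real fundamental pair from Re and Im of e^((-1+3i)t)v: X_1 = e^(-t)(cos(3t)·(3,2) + sin(3t)·(-1,-1)), X_2 = e^(-t)(sin(3t)·(3,2) - cos(3t)·(-1,-1)).
General solution: K_1X_1 + K_2X_2.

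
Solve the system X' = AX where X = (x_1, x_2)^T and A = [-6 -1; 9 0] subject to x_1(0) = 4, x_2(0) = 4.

Coefficient matrix A = [[-6, -1], [9, 0]].
Characteristic polynomial det(A - λI) = λ^2 + 6λ + 9 = 0.
Single eigenvalue λ = -3 with algebraic multiplicity 2.
Eigenvector v = (-1,3); generalized eigenvector w with (A-λI)w=v is (1,-2).
General solution: e^(-3t)[K_1·v + K_2·(t·v + w)].
Applying x_1(0)=4, x_2(0)=4 gives K_1=12, K_2=16.

x_1(t) = -16te^(-3t) + 4e^(-3t), x_2(t) = 48te^(-3t) + 4e^(-3t)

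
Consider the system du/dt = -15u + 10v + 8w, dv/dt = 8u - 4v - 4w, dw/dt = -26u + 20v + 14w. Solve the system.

u(t) = -2K_1e^(-4t) + K_2e^(t) + 4K_3e^(-2t), v(t) = K_1e^(-4t) - 2K_3e^(-2t), w(t) = -4K_1e^(-4t) + 2K_2e^(t) + 9K_3e^(-2t)

Coefficient matrix A = [[-15, 10, 8], [8, -4, -4], [-26, 20, 14]].
det(A - λI) = 0 gives eigenvalues λ = -4, 1, -2.
For λ=-4: eigenvector (-2,1,-4).
For λ=1: eigenvector (1,0,2).
For λ=-2: eigenvector (4,-2,9).
General solution: K_1e^(-4t)(-2,1,-4) + K_2e^(t)(1,0,2) + K_3e^(-2t)(4,-2,9).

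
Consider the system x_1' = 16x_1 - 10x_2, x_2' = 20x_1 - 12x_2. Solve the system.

x_1(t) = K_1e^(2t)sin(2t) - 2K_1e^(2t)cos(2t) - 2K_2e^(2t)sin(2t) - K_2e^(2t)cos(2t), x_2(t) = K_1e^(2t)sin(2t) - 3K_1e^(2t)cos(2t) - 3K_2e^(2t)sin(2t) - K_2e^(2t)cos(2t)

Coefficient matrix A = [[16, -10], [20, -12]].
Characteristic polynomial det(A - λI) = λ^2 - 4λ + 8 = 0.
Eigenvalues λ = 2 ± 2i (complex conjugate pair).
For λ=2+2i: an eigenvector is (-2,-3) - i(1,1) = (-2 - i, -3 - i).
A real fundamental pair from Re and Im of e^((2+2i)t)v: X_1 = e^(2t)(cos(2t)·(-2,-3) + sin(2t)·(1,1)), X_2 = e^(2t)(sin(2t)·(-2,-3) - cos(2t)·(1,1)).
General solution: K_1X_1 + K_2X_2.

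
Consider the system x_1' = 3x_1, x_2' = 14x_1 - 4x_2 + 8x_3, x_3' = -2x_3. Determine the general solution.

Coefficient matrix A = [[3, 0, 0], [14, -4, 8], [0, 0, -2]].
det(A - λI) = 0 gives eigenvalues λ = 3, -4, -2.
For λ=3: eigenvector (1,2,0).
For λ=-4: eigenvector (0,1,0).
For λ=-2: eigenvector (0,4,1).
General solution: C_1e^(3t)(1,2,0) + C_2e^(-4t)(0,1,0) + C_3e^(-2t)(0,4,1).

x_1(t) = C_1e^(3t), x_2(t) = 2C_1e^(3t) + C_2e^(-4t) + 4C_3e^(-2t), x_3(t) = C_3e^(-2t)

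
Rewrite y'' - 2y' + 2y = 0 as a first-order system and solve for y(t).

Let x_1 = y, x_2 = y'. Then x_1' = x_2 and x_2' = -2x_1 + 2x_2.
A = [[0,1],[-2,2]]; det(A-λI) = λ^2 - 2λ + 2.
Eigenvalues λ = 1 ± i.

y(t) = K_1e^(t)cos(t) + K_2e^(t)sin(t)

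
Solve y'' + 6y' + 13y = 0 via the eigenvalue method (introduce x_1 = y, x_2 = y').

y(t) = c_1e^(-3t)cos(2t) + c_2e^(-3t)sin(2t)

Let x_1 = y, x_2 = y'. Then x_1' = x_2 and x_2' = -13x_1 - 6x_2.
A = [[0,1],[-13,-6]]; det(A-λI) = λ^2 + 6λ + 13.
Eigenvalues λ = -3 ± 2i.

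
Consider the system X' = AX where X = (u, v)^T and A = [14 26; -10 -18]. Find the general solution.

u(t) = -3c_1e^(-2t)sin(2t) - 2c_1e^(-2t)cos(2t) - 2c_2e^(-2t)sin(2t) + 3c_2e^(-2t)cos(2t), v(t) = 2c_1e^(-2t)sin(2t) + c_1e^(-2t)cos(2t) + c_2e^(-2t)sin(2t) - 2c_2e^(-2t)cos(2t)

Coefficient matrix A = [[14, 26], [-10, -18]].
Characteristic polynomial det(A - λI) = λ^2 + 4λ + 8 = 0.
Eigenvalues λ = -2 ± 2i (complex conjugate pair).
For λ=-2+2i: an eigenvector is (-2,1) - i(-3,2) = (-2 + 3i, 1 - 2i).
A real fundamental pair from Re and Im of e^((-2+2i)t)v: X_1 = e^(-2t)(cos(2t)·(-2,1) + sin(2t)·(-3,2)), X_2 = e^(-2t)(sin(2t)·(-2,1) - cos(2t)·(-3,2)).
General solution: c_1X_1 + c_2X_2.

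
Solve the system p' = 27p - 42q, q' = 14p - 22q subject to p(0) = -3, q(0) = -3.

Coefficient matrix A = [[27, -42], [14, -22]].
Characteristic polynomial det(A - λI) = λ^2 - 5λ - 6 = 0.
Eigenvalues λ = -1, 6.
For λ=-1: (A-λI) row 1 is [28, -42], so an eigenvector is (-3, -2).
For λ=6: (A-λI) row 1 is [21, -42], so an eigenvector is (-2, -1).
General solution: K_1e^(-t)(-3,-2) + K_2e^(6t)(-2,-1).
Applying p(0)=-3, q(0)=-3 gives K_1=3, K_2=-3.

p(t) = 6e^(6t) - 9e^(-t), q(t) = 3e^(6t) - 6e^(-t)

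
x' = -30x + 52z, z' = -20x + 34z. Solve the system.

x(t) = 3c_1e^(2t)sin(4t) - 2c_1e^(2t)cos(4t) - 2c_2e^(2t)sin(4t) - 3c_2e^(2t)cos(4t), z(t) = 2c_1e^(2t)sin(4t) - c_1e^(2t)cos(4t) - c_2e^(2t)sin(4t) - 2c_2e^(2t)cos(4t)

Coefficient matrix A = [[-30, 52], [-20, 34]].
Characteristic polynomial det(A - λI) = λ^2 - 4λ + 20 = 0.
Eigenvalues λ = 2 ± 4i (complex conjugate pair).
For λ=2+4i: an eigenvector is (-2,-1) - i(3,2) = (-2 - 3i, -1 - 2i).
A real fundamental pair from Re and Im of e^((2+4i)t)v: X_1 = e^(2t)(cos(4t)·(-2,-1) + sin(4t)·(3,2)), X_2 = e^(2t)(sin(4t)·(-2,-1) - cos(4t)·(3,2)).
General solution: c_1X_1 + c_2X_2.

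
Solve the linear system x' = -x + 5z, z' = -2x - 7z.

Coefficient matrix A = [[-1, 5], [-2, -7]].
Characteristic polynomial det(A - λI) = λ^2 + 8λ + 17 = 0.
Eigenvalues λ = -4 ± i (complex conjugate pair).
For λ=-4+i: an eigenvector is (1,-1) - i(-2,1) = (1 + 2i, -1 - i).
A real fundamental pair from Re and Im of e^((-4+i)t)v: X_1 = e^(-4t)(cos(t)·(1,-1) + sin(t)·(-2,1)), X_2 = e^(-4t)(sin(t)·(1,-1) - cos(t)·(-2,1)).
General solution: C_1X_1 + C_2X_2.

x(t) = -2C_1e^(-4t)sin(t) + C_1e^(-4t)cos(t) + C_2e^(-4t)sin(t) + 2C_2e^(-4t)cos(t), z(t) = C_1e^(-4t)sin(t) - C_1e^(-4t)cos(t) - C_2e^(-4t)sin(t) - C_2e^(-4t)cos(t)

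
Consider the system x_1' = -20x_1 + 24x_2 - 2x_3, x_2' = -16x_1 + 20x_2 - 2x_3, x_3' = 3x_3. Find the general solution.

Coefficient matrix A = [[-20, 24, -2], [-16, 20, -2], [0, 0, 3]].
det(A - λI) = 0 gives eigenvalues λ = 4, -4, 3.
For λ=4: eigenvector (1,1,0).
For λ=-4: eigenvector (-3,-2,0).
For λ=3: eigenvector (2,2,1).
General solution: K_1e^(4t)(1,1,0) + K_2e^(-4t)(-3,-2,0) + K_3e^(3t)(2,2,1).

x_1(t) = K_1e^(4t) - 3K_2e^(-4t) + 2K_3e^(3t), x_2(t) = K_1e^(4t) - 2K_2e^(-4t) + 2K_3e^(3t), x_3(t) = K_3e^(3t)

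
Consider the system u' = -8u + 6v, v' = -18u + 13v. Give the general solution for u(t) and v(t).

Coefficient matrix A = [[-8, 6], [-18, 13]].
Characteristic polynomial det(A - λI) = λ^2 - 5λ + 4 = 0.
Eigenvalues λ = 1, 4.
For λ=1: (A-λI) row 1 is [-9, 6], so an eigenvector is (-2, -3).
For λ=4: (A-λI) row 1 is [-12, 6], so an eigenvector is (1, 2).
General solution: c_1e^(t)(-2,-3) + c_2e^(4t)(1,2).

u(t) = -2c_1e^(t) + c_2e^(4t), v(t) = -3c_1e^(t) + 2c_2e^(4t)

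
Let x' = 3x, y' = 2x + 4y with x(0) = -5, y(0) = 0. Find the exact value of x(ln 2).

A = [[3,0],[2,4]]; eigenvalues λ = 4, 3.
Eigenvectors: (0,1) for λ=4, (-1,2) for λ=3.
From the initial condition, c_1 = -10, c_2 = 5.
x(ln 2) = (-10)(2^4)(0) + (5)(2^3)(-1) = -40.

-40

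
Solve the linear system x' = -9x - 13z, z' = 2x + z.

x(t) = -3C_1e^(-4t)sin(t) - 2C_1e^(-4t)cos(t) - 2C_2e^(-4t)sin(t) + 3C_2e^(-4t)cos(t), z(t) = C_1e^(-4t)sin(t) + C_1e^(-4t)cos(t) + C_2e^(-4t)sin(t) - C_2e^(-4t)cos(t)

Coefficient matrix A = [[-9, -13], [2, 1]].
Characteristic polynomial det(A - λI) = λ^2 + 8λ + 17 = 0.
Eigenvalues λ = -4 ± i (complex conjugate pair).
For λ=-4+i: an eigenvector is (-2,1) - i(-3,1) = (-2 + 3i, 1 - i).
A real fundamental pair from Re and Im of e^((-4+i)t)v: X_1 = e^(-4t)(cos(t)·(-2,1) + sin(t)·(-3,1)), X_2 = e^(-4t)(sin(t)·(-2,1) - cos(t)·(-3,1)).
General solution: C_1X_1 + C_2X_2.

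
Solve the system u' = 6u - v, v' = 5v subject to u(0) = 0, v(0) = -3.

Coefficient matrix A = [[6, -1], [0, 5]].
Characteristic polynomial det(A - λI) = λ^2 - 11λ + 30 = 0.
Eigenvalues λ = 6, 5.
For λ=6: (A-λI) row 1 is [0, -1], so an eigenvector is (1, 0).
For λ=5: (A-λI) row 1 is [1, -1], so an eigenvector is (-1, -1).
General solution: C_1e^(6t)(1,0) + C_2e^(5t)(-1,-1).
Applying u(0)=0, v(0)=-3 gives C_1=3, C_2=3.

u(t) = 3e^(6t) - 3e^(5t), v(t) = -3e^(5t)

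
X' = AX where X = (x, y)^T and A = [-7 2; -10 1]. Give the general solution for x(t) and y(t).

x(t) = -c_1e^(-3t)cos(2t) - c_2e^(-3t)sin(2t), y(t) = c_1e^(-3t)sin(2t) - 2c_1e^(-3t)cos(2t) - 2c_2e^(-3t)sin(2t) - c_2e^(-3t)cos(2t)

Coefficient matrix A = [[-7, 2], [-10, 1]].
Characteristic polynomial det(A - λI) = λ^2 + 6λ + 13 = 0.
Eigenvalues λ = -3 ± 2i (complex conjugate pair).
For λ=-3+2i: an eigenvector is (-1,-2) - i(0,1) = (-1, -2 - i).
A real fundamental pair from Re and Im of e^((-3+2i)t)v: X_1 = e^(-3t)(cos(2t)·(-1,-2) + sin(2t)·(0,1)), X_2 = e^(-3t)(sin(2t)·(-1,-2) - cos(2t)·(0,1)).
General solution: c_1X_1 + c_2X_2.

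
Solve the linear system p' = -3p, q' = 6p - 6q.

Coefficient matrix A = [[-3, 0], [6, -6]].
Characteristic polynomial det(A - λI) = λ^2 + 9λ + 18 = 0.
Eigenvalues λ = -6, -3.
For λ=-6: (A-λI) row 1 is [3, 0], so an eigenvector is (0, -1).
For λ=-3: (A-λI) row 2 is [6, -3], so an eigenvector is (-1, -2).
General solution: c_1e^(-6t)(0,-1) + c_2e^(-3t)(-1,-2).

p(t) = -c_2e^(-3t), q(t) = -c_1e^(-6t) - 2c_2e^(-3t)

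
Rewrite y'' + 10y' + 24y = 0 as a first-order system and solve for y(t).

Let x_1 = y, x_2 = y'. Then x_1' = x_2 and x_2' = -24x_1 - 10x_2.
A = [[0,1],[-24,-10]]; det(A-λI) = λ^2 + 10λ + 24.
Eigenvalues λ = -4, -6 with eigenvectors (1,-4), (1,-6).

y(t) = c_1e^(-4t) + c_2e^(-6t)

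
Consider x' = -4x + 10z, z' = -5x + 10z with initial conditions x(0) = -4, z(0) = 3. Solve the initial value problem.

Coefficient matrix A = [[-4, 10], [-5, 10]].
Characteristic polynomial det(A - λI) = λ^2 - 6λ + 10 = 0.
Eigenvalues λ = 3 ± i (complex conjugate pair).
For λ=3+i: an eigenvector is (-1,-1) - i(-3,-2) = (-1 + 3i, -1 + 2i).
A real fundamental pair from Re and Im of e^((3+i)t)v: X_1 = e^(3t)(cos(t)·(-1,-1) + sin(t)·(-3,-2)), X_2 = e^(3t)(sin(t)·(-1,-1) - cos(t)·(-3,-2)).
General solution: C_1X_1 + C_2X_2.
Applying x(0)=-4, z(0)=3 gives C_1=-17, C_2=-7.

x(t) = 58e^(3t)sin(t) - 4e^(3t)cos(t), z(t) = 41e^(3t)sin(t) + 3e^(3t)cos(t)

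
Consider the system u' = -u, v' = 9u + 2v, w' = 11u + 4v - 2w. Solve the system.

Coefficient matrix A = [[-1, 0, 0], [9, 2, 0], [11, 4, -2]].
det(A - λI) = 0 gives eigenvalues λ = -1, -2, 2.
For λ=-1: eigenvector (1,-3,-1).
For λ=-2: eigenvector (0,0,-1).
For λ=2: eigenvector (0,1,1).
General solution: C_1e^(-t)(1,-3,-1) + C_2e^(-2t)(0,0,-1) + C_3e^(2t)(0,1,1).

u(t) = C_1e^(-t), v(t) = -3C_1e^(-t) + C_3e^(2t), w(t) = -C_1e^(-t) - C_2e^(-2t) + C_3e^(2t)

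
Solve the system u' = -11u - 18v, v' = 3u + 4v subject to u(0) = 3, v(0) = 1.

u(t) = -12e^(-2t) + 15e^(-5t), v(t) = 6e^(-2t) - 5e^(-5t)

Coefficient matrix A = [[-11, -18], [3, 4]].
Characteristic polynomial det(A - λI) = λ^2 + 7λ + 10 = 0.
Eigenvalues λ = -5, -2.
For λ=-5: (A-λI) row 1 is [-6, -18], so an eigenvector is (-3, 1).
For λ=-2: (A-λI) row 1 is [-9, -18], so an eigenvector is (-2, 1).
General solution: c_1e^(-5t)(-3,1) + c_2e^(-2t)(-2,1).
Applying u(0)=3, v(0)=1 gives c_1=-5, c_2=6.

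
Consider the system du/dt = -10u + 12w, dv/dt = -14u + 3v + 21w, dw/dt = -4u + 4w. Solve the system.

u(t) = -3C_1e^(-2t) + 2C_3e^(-4t), v(t) = C_2e^(3t) + C_3e^(-4t), w(t) = -2C_1e^(-2t) + C_3e^(-4t)

Coefficient matrix A = [[-10, 0, 12], [-14, 3, 21], [-4, 0, 4]].
det(A - λI) = 0 gives eigenvalues λ = -2, 3, -4.
For λ=-2: eigenvector (-3,0,-2).
For λ=3: eigenvector (0,1,0).
For λ=-4: eigenvector (2,1,1).
General solution: C_1e^(-2t)(-3,0,-2) + C_2e^(3t)(0,1,0) + C_3e^(-4t)(2,1,1).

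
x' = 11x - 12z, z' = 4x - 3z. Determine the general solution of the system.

x(t) = -2K_1e^(5t) + 3K_2e^(3t), z(t) = -K_1e^(5t) + 2K_2e^(3t)

Coefficient matrix A = [[11, -12], [4, -3]].
Characteristic polynomial det(A - λI) = λ^2 - 8λ + 15 = 0.
Eigenvalues λ = 5, 3.
For λ=5: (A-λI) row 1 is [6, -12], so an eigenvector is (-2, -1).
For λ=3: (A-λI) row 1 is [8, -12], so an eigenvector is (3, 2).
General solution: K_1e^(5t)(-2,-1) + K_2e^(3t)(3,2).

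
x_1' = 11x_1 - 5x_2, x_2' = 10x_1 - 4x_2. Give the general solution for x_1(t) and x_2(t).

Coefficient matrix A = [[11, -5], [10, -4]].
Characteristic polynomial det(A - λI) = λ^2 - 7λ + 6 = 0.
Eigenvalues λ = 6, 1.
For λ=6: (A-λI) row 1 is [5, -5], so an eigenvector is (1, 1).
For λ=1: (A-λI) row 1 is [10, -5], so an eigenvector is (-1, -2).
General solution: c_1e^(6t)(1,1) + c_2e^(t)(-1,-2).

x_1(t) = c_1e^(6t) - c_2e^(t), x_2(t) = c_1e^(6t) - 2c_2e^(t)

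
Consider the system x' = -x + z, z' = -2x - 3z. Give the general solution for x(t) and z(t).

Coefficient matrix A = [[-1, 1], [-2, -3]].
Characteristic polynomial det(A - λI) = λ^2 + 4λ + 5 = 0.
Eigenvalues λ = -2 ± i (complex conjugate pair).
For λ=-2+i: an eigenvector is (0,1) - i(1,-1) = (0 - i, 1 + i).
A real fundamental pair from Re and Im of e^((-2+i)t)v: X_1 = e^(-2t)(cos(t)·(0,1) + sin(t)·(1,-1)), X_2 = e^(-2t)(sin(t)·(0,1) - cos(t)·(1,-1)).
General solution: K_1X_1 + K_2X_2.

x(t) = K_1e^(-2t)sin(t) - K_2e^(-2t)cos(t), z(t) = -K_1e^(-2t)sin(t) + K_1e^(-2t)cos(t) + K_2e^(-2t)sin(t) + K_2e^(-2t)cos(t)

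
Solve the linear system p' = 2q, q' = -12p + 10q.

p(t) = K_1e^(6t) - K_2e^(4t), q(t) = 3K_1e^(6t) - 2K_2e^(4t)

Coefficient matrix A = [[0, 2], [-12, 10]].
Characteristic polynomial det(A - λI) = λ^2 - 10λ + 24 = 0.
Eigenvalues λ = 6, 4.
For λ=6: (A-λI) row 1 is [-6, 2], so an eigenvector is (1, 3).
For λ=4: (A-λI) row 1 is [-4, 2], so an eigenvector is (-1, -2).
General solution: K_1e^(6t)(1,3) + K_2e^(4t)(-1,-2).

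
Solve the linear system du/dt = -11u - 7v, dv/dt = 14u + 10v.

u(t) = -K_1e^(-4t) + K_2e^(3t), v(t) = K_1e^(-4t) - 2K_2e^(3t)

Coefficient matrix A = [[-11, -7], [14, 10]].
Characteristic polynomial det(A - λI) = λ^2 + λ - 12 = 0.
Eigenvalues λ = -4, 3.
For λ=-4: (A-λI) row 1 is [-7, -7], so an eigenvector is (-1, 1).
For λ=3: (A-λI) row 1 is [-14, -7], so an eigenvector is (1, -2).
General solution: K_1e^(-4t)(-1,1) + K_2e^(3t)(1,-2).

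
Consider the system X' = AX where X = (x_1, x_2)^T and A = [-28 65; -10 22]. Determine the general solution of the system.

Coefficient matrix A = [[-28, 65], [-10, 22]].
Characteristic polynomial det(A - λI) = λ^2 + 6λ + 34 = 0.
Eigenvalues λ = -3 ± 5i (complex conjugate pair).
For λ=-3+5i: an eigenvector is (-3,-1) - i(2,1) = (-3 - 2i, -1 - i).
A real fundamental pair from Re and Im of e^((-3+5i)t)v: X_1 = e^(-3t)(cos(5t)·(-3,-1) + sin(5t)·(2,1)), X_2 = e^(-3t)(sin(5t)·(-3,-1) - cos(5t)·(2,1)).
General solution: C_1X_1 + C_2X_2.

x_1(t) = 2C_1e^(-3t)sin(5t) - 3C_1e^(-3t)cos(5t) - 3C_2e^(-3t)sin(5t) - 2C_2e^(-3t)cos(5t), x_2(t) = C_1e^(-3t)sin(5t) - C_1e^(-3t)cos(5t) - C_2e^(-3t)sin(5t) - C_2e^(-3t)cos(5t)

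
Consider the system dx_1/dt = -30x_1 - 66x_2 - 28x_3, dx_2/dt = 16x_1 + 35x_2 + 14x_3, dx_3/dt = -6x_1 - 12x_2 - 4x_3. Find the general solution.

x_1(t) = 4K_1e^(-4t) - 2K_2e^(3t) + 5K_3e^(2t), x_2(t) = -2K_1e^(-4t) + K_2e^(3t) - 2K_3e^(2t), x_3(t) = K_1e^(-4t) - K_3e^(2t)

Coefficient matrix A = [[-30, -66, -28], [16, 35, 14], [-6, -12, -4]].
det(A - λI) = 0 gives eigenvalues λ = -4, 3, 2.
For λ=-4: eigenvector (4,-2,1).
For λ=3: eigenvector (-2,1,0).
For λ=2: eigenvector (5,-2,-1).
General solution: K_1e^(-4t)(4,-2,1) + K_2e^(3t)(-2,1,0) + K_3e^(2t)(5,-2,-1).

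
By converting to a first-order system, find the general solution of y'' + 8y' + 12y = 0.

y(t) = K_1e^(-2t) + K_2e^(-6t)

Let x_1 = y, x_2 = y'. Then x_1' = x_2 and x_2' = -12x_1 - 8x_2.
A = [[0,1],[-12,-8]]; det(A-λI) = λ^2 + 8λ + 12.
Eigenvalues λ = -2, -6 with eigenvectors (1,-2), (1,-6).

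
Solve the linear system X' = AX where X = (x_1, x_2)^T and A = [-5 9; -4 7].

x_1(t) = -3C_1e^(t) - 3C_2te^(t) - C_2e^(t), x_2(t) = -2C_1e^(t) - 2C_2te^(t) - C_2e^(t)

Coefficient matrix A = [[-5, 9], [-4, 7]].
Characteristic polynomial det(A - λI) = λ^2 - 2λ + 1 = 0.
Single eigenvalue λ = 1 with algebraic multiplicity 2.
Eigenvector v = (-3,-2); generalized eigenvector w with (A-λI)w=v is (-1,-1).
General solution: e^(t)[C_1·v + C_2·(t·v + w)].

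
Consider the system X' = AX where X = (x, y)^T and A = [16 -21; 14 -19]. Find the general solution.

x(t) = c_1e^(-5t) + 3c_2e^(2t), y(t) = c_1e^(-5t) + 2c_2e^(2t)

Coefficient matrix A = [[16, -21], [14, -19]].
Characteristic polynomial det(A - λI) = λ^2 + 3λ - 10 = 0.
Eigenvalues λ = -5, 2.
For λ=-5: (A-λI) row 1 is [21, -21], so an eigenvector is (1, 1).
For λ=2: (A-λI) row 1 is [14, -21], so an eigenvector is (3, 2).
General solution: c_1e^(-5t)(1,1) + c_2e^(2t)(3,2).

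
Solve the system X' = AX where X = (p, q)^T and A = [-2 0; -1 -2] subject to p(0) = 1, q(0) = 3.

Coefficient matrix A = [[-2, 0], [-1, -2]].
Characteristic polynomial det(A - λI) = λ^2 + 4λ + 4 = 0.
Single eigenvalue λ = -2 with algebraic multiplicity 2.
Eigenvector v = (0,-1); generalized eigenvector w with (A-λI)w=v is (1,-2).
General solution: e^(-2t)[K_1·v + K_2·(t·v + w)].
Applying p(0)=1, q(0)=3 gives K_1=-5, K_2=1.

p(t) = e^(-2t), q(t) = -te^(-2t) + 3e^(-2t)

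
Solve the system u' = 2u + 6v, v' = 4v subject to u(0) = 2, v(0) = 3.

Coefficient matrix A = [[2, 6], [0, 4]].
Characteristic polynomial det(A - λI) = λ^2 - 6λ + 8 = 0.
Eigenvalues λ = 2, 4.
For λ=2: (A-λI) row 1 is [0, 6], so an eigenvector is (1, 0).
For λ=4: (A-λI) row 1 is [-2, 6], so an eigenvector is (3, 1).
General solution: K_1e^(2t)(1,0) + K_2e^(4t)(3,1).
Applying u(0)=2, v(0)=3 gives K_1=-7, K_2=3.

u(t) = 9e^(4t) - 7e^(2t), v(t) = 3e^(4t)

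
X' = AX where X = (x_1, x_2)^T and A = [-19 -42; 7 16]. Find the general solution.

x_1(t) = 3c_1e^(-5t) - 2c_2e^(2t), x_2(t) = -c_1e^(-5t) + c_2e^(2t)

Coefficient matrix A = [[-19, -42], [7, 16]].
Characteristic polynomial det(A - λI) = λ^2 + 3λ - 10 = 0.
Eigenvalues λ = -5, 2.
For λ=-5: (A-λI) row 1 is [-14, -42], so an eigenvector is (3, -1).
For λ=2: (A-λI) row 1 is [-21, -42], so an eigenvector is (-2, 1).
General solution: c_1e^(-5t)(3,-1) + c_2e^(2t)(-2,1).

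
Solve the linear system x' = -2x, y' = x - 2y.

x(t) = -K_2e^(-2t), y(t) = -K_1e^(-2t) - K_2te^(-2t) - 2K_2e^(-2t)

Coefficient matrix A = [[-2, 0], [1, -2]].
Characteristic polynomial det(A - λI) = λ^2 + 4λ + 4 = 0.
Single eigenvalue λ = -2 with algebraic multiplicity 2.
Eigenvector v = (0,-1); generalized eigenvector w with (A-λI)w=v is (-1,-2).
General solution: e^(-2t)[K_1·v + K_2·(t·v + w)].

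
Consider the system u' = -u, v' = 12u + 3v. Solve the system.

u(t) = -c_2e^(-t), v(t) = -c_1e^(3t) + 3c_2e^(-t)

Coefficient matrix A = [[-1, 0], [12, 3]].
Characteristic polynomial det(A - λI) = λ^2 - 2λ - 3 = 0.
Eigenvalues λ = 3, -1.
For λ=3: (A-λI) row 1 is [-4, 0], so an eigenvector is (0, -1).
For λ=-1: (A-λI) row 2 is [12, 4], so an eigenvector is (-1, 3).
General solution: c_1e^(3t)(0,-1) + c_2e^(-t)(-1,3).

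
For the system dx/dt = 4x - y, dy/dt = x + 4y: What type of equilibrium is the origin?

A = [[4,-1],[1,4]]; det(A-λI) = λ^2 - 8λ + 17.
λ = 4 ± i: positive real part.

unstable spiral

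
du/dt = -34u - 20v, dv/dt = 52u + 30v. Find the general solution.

Coefficient matrix A = [[-34, -20], [52, 30]].
Characteristic polynomial det(A - λI) = λ^2 + 4λ + 20 = 0.
Eigenvalues λ = -2 ± 4i (complex conjugate pair).
For λ=-2+4i: an eigenvector is (-1,2) - i(-2,3) = (-1 + 2i, 2 - 3i).
A real fundamental pair from Re and Im of e^((-2+4i)t)v: X_1 = e^(-2t)(cos(4t)·(-1,2) + sin(4t)·(-2,3)), X_2 = e^(-2t)(sin(4t)·(-1,2) - cos(4t)·(-2,3)).
General solution: c_1X_1 + c_2X_2.

u(t) = -2c_1e^(-2t)sin(4t) - c_1e^(-2t)cos(4t) - c_2e^(-2t)sin(4t) + 2c_2e^(-2t)cos(4t), v(t) = 3c_1e^(-2t)sin(4t) + 2c_1e^(-2t)cos(4t) + 2c_2e^(-2t)sin(4t) - 3c_2e^(-2t)cos(4t)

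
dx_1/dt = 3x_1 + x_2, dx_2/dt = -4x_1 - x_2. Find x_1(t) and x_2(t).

x_1(t) = -c_1e^(t) - c_2te^(t) - c_2e^(t), x_2(t) = 2c_1e^(t) + 2c_2te^(t) + c_2e^(t)

Coefficient matrix A = [[3, 1], [-4, -1]].
Characteristic polynomial det(A - λI) = λ^2 - 2λ + 1 = 0.
Single eigenvalue λ = 1 with algebraic multiplicity 2.
Eigenvector v = (-1,2); generalized eigenvector w with (A-λI)w=v is (-1,1).
General solution: e^(t)[c_1·v + c_2·(t·v + w)].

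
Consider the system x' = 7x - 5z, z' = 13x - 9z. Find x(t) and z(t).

x(t) = 2K_1e^(-t)sin(t) - K_1e^(-t)cos(t) - K_2e^(-t)sin(t) - 2K_2e^(-t)cos(t), z(t) = 3K_1e^(-t)sin(t) - 2K_1e^(-t)cos(t) - 2K_2e^(-t)sin(t) - 3K_2e^(-t)cos(t)

Coefficient matrix A = [[7, -5], [13, -9]].
Characteristic polynomial det(A - λI) = λ^2 + 2λ + 2 = 0.
Eigenvalues λ = -1 ± i (complex conjugate pair).
For λ=-1+i: an eigenvector is (-1,-2) - i(2,3) = (-1 - 2i, -2 - 3i).
A real fundamental pair from Re and Im of e^((-1+i)t)v: X_1 = e^(-t)(cos(t)·(-1,-2) + sin(t)·(2,3)), X_2 = e^(-t)(sin(t)·(-1,-2) - cos(t)·(2,3)).
General solution: K_1X_1 + K_2X_2.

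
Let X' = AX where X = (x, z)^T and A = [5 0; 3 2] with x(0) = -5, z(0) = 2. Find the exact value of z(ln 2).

-132

A = [[5,0],[3,2]]; eigenvalues λ = 5, 2.
Eigenvectors: (-1,-1) for λ=5, (0,1) for λ=2.
From the initial condition, c_1 = 5, c_2 = 7.
z(ln 2) = (5)(2^5)(-1) + (7)(2^2)(1) = -132.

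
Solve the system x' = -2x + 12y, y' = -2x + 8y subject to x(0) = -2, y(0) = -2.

Coefficient matrix A = [[-2, 12], [-2, 8]].
Characteristic polynomial det(A - λI) = λ^2 - 6λ + 8 = 0.
Eigenvalues λ = 2, 4.
For λ=2: (A-λI) row 1 is [-4, 12], so an eigenvector is (-3, -1).
For λ=4: (A-λI) row 1 is [-6, 12], so an eigenvector is (2, 1).
General solution: K_1e^(2t)(-3,-1) + K_2e^(4t)(2,1).
Applying x(0)=-2, y(0)=-2 gives K_1=-2, K_2=-4.

x(t) = -8e^(4t) + 6e^(2t), y(t) = -4e^(4t) + 2e^(2t)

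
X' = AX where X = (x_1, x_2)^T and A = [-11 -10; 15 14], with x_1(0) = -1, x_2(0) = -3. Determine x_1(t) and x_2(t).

Coefficient matrix A = [[-11, -10], [15, 14]].
Characteristic polynomial det(A - λI) = λ^2 - 3λ - 4 = 0.
Eigenvalues λ = -1, 4.
For λ=-1: (A-λI) row 1 is [-10, -10], so an eigenvector is (1, -1).
For λ=4: (A-λI) row 1 is [-15, -10], so an eigenvector is (-2, 3).
General solution: c_1e^(-t)(1,-1) + c_2e^(4t)(-2,3).
Applying x_1(0)=-1, x_2(0)=-3 gives c_1=-9, c_2=-4.

x_1(t) = 8e^(4t) - 9e^(-t), x_2(t) = -12e^(4t) + 9e^(-t)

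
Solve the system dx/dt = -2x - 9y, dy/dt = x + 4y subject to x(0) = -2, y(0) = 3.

Coefficient matrix A = [[-2, -9], [1, 4]].
Characteristic polynomial det(A - λI) = λ^2 - 2λ + 1 = 0.
Single eigenvalue λ = 1 with algebraic multiplicity 2.
Eigenvector v = (-3,1); generalized eigenvector w with (A-λI)w=v is (-2,1).
General solution: e^(t)[C_1·v + C_2·(t·v + w)].
Applying x(0)=-2, y(0)=3 gives C_1=-4, C_2=7.

x(t) = -21te^(t) - 2e^(t), y(t) = 7te^(t) + 3e^(t)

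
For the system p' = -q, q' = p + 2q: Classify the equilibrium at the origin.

A = [[0,-1],[1,2]]; det(A-λI) = λ^2 - 2λ + 1.
repeated λ = 1 with a single eigenvector.

unstable improper node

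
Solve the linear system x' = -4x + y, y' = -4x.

x(t) = -c_1e^(-2t) - c_2te^(-2t) + 2c_2e^(-2t), y(t) = -2c_1e^(-2t) - 2c_2te^(-2t) + 3c_2e^(-2t)

Coefficient matrix A = [[-4, 1], [-4, 0]].
Characteristic polynomial det(A - λI) = λ^2 + 4λ + 4 = 0.
Single eigenvalue λ = -2 with algebraic multiplicity 2.
Eigenvector v = (-1,-2); generalized eigenvector w with (A-λI)w=v is (2,3).
General solution: e^(-2t)[c_1·v + c_2·(t·v + w)].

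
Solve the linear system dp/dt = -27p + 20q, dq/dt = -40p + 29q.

p(t) = K_1e^(t)sin(4t) + 2K_1e^(t)cos(4t) + 2K_2e^(t)sin(4t) - K_2e^(t)cos(4t), q(t) = K_1e^(t)sin(4t) + 3K_1e^(t)cos(4t) + 3K_2e^(t)sin(4t) - K_2e^(t)cos(4t)

Coefficient matrix A = [[-27, 20], [-40, 29]].
Characteristic polynomial det(A - λI) = λ^2 - 2λ + 17 = 0.
Eigenvalues λ = 1 ± 4i (complex conjugate pair).
For λ=1+4i: an eigenvector is (2,3) - i(1,1) = (2 - i, 3 - i).
A real fundamental pair from Re and Im of e^((1+4i)t)v: X_1 = e^(t)(cos(4t)·(2,3) + sin(4t)·(1,1)), X_2 = e^(t)(sin(4t)·(2,3) - cos(4t)·(1,1)).
General solution: K_1X_1 + K_2X_2.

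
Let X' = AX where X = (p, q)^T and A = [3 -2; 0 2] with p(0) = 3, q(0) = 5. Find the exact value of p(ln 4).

-288

A = [[3,-2],[0,2]]; eigenvalues λ = 3, 2.
Eigenvectors: (-1,0) for λ=3, (2,1) for λ=2.
From the initial condition, c_1 = 7, c_2 = 5.
p(ln 4) = (7)(4^3)(-1) + (5)(4^2)(2) = -288.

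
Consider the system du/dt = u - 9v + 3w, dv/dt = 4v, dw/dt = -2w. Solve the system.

Coefficient matrix A = [[1, -9, 3], [0, 4, 0], [0, 0, -2]].
det(A - λI) = 0 gives eigenvalues λ = 1, 4, -2.
For λ=1: eigenvector (1,0,0).
For λ=4: eigenvector (-3,1,0).
For λ=-2: eigenvector (-1,0,1).
General solution: c_1e^(t)(1,0,0) + c_2e^(4t)(-3,1,0) + c_3e^(-2t)(-1,0,1).

u(t) = c_1e^(t) - 3c_2e^(4t) - c_3e^(-2t), v(t) = c_2e^(4t), w(t) = c_3e^(-2t)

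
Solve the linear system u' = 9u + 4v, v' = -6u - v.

Coefficient matrix A = [[9, 4], [-6, -1]].
Characteristic polynomial det(A - λI) = λ^2 - 8λ + 15 = 0.
Eigenvalues λ = 3, 5.
For λ=3: (A-λI) row 1 is [6, 4], so an eigenvector is (2, -3).
For λ=5: (A-λI) row 1 is [4, 4], so an eigenvector is (1, -1).
General solution: c_1e^(3t)(2,-3) + c_2e^(5t)(1,-1).

u(t) = 2c_1e^(3t) + c_2e^(5t), v(t) = -3c_1e^(3t) - c_2e^(5t)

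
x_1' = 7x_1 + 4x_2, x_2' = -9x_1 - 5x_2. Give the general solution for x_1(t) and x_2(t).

Coefficient matrix A = [[7, 4], [-9, -5]].
Characteristic polynomial det(A - λI) = λ^2 - 2λ + 1 = 0.
Single eigenvalue λ = 1 with algebraic multiplicity 2.
Eigenvector v = (2,-3); generalized eigenvector w with (A-λI)w=v is (1,-1).
General solution: e^(t)[C_1·v + C_2·(t·v + w)].

x_1(t) = 2C_1e^(t) + 2C_2te^(t) + C_2e^(t), x_2(t) = -3C_1e^(t) - 3C_2te^(t) - C_2e^(t)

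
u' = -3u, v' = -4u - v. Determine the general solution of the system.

u(t) = K_2e^(-3t), v(t) = -K_1e^(-t) + 2K_2e^(-3t)

Coefficient matrix A = [[-3, 0], [-4, -1]].
Characteristic polynomial det(A - λI) = λ^2 + 4λ + 3 = 0.
Eigenvalues λ = -1, -3.
For λ=-1: (A-λI) row 1 is [-2, 0], so an eigenvector is (0, -1).
For λ=-3: (A-λI) row 2 is [-4, 2], so an eigenvector is (1, 2).
General solution: K_1e^(-t)(0,-1) + K_2e^(-3t)(1,2).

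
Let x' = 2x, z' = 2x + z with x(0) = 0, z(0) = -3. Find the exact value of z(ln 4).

A = [[2,0],[2,1]]; eigenvalues λ = 1, 2.
Eigenvectors: (0,1) for λ=1, (-1,-2) for λ=2.
From the initial condition, c_1 = -3, c_2 = 0.
z(ln 4) = (-3)(4^1)(1) + (0)(4^2)(-2) = -12.

-12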